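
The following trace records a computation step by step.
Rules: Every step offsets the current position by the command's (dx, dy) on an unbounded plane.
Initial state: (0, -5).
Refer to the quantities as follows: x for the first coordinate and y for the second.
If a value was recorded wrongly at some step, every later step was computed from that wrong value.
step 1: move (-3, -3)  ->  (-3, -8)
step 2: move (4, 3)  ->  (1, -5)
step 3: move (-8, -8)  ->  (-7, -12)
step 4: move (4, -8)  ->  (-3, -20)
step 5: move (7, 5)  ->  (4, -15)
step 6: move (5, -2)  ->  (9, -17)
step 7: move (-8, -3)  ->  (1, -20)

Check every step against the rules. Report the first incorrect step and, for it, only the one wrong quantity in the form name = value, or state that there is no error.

Recomputing the run from the initial state:
step 1: x = -3, y = -8
step 2: x = 1, y = -5
step 3: x = -7, y = -13
step 4: x = -3, y = -21
step 5: x = 4, y = -16
step 6: x = 9, y = -18
step 7: x = 1, y = -21
The first disagreement with the trace is at step 3, where the value should be y = -13.

step 3, y = -13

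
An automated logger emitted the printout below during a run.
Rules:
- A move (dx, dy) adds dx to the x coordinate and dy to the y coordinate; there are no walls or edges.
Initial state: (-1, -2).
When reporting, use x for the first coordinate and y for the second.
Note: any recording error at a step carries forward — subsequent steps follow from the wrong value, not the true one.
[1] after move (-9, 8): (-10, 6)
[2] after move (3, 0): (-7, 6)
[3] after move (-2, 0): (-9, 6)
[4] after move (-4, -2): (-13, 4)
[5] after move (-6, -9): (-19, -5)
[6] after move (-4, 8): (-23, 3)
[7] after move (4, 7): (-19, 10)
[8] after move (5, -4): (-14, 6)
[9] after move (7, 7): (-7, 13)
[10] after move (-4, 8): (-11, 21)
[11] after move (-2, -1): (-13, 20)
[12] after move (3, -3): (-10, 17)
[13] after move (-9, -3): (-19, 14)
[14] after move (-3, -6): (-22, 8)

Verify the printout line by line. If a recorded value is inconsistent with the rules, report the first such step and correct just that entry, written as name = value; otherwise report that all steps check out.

no error

step 1: x = -1 + (-9) = -10, y = -2 + (8) = 6 -> checks out
step 2: x = -10 + (3) = -7, y = 6 + (0) = 6 -> in agreement
step 3: x = -7 + (-2) = -9, y = 6 + (0) = 6 -> exactly as logged
step 4: x = -9 + (-4) = -13, y = 6 + (-2) = 4 -> matches
step 5: x = -13 + (-6) = -19, y = 4 + (-9) = -5 -> in agreement
step 6: x = -19 + (-4) = -23, y = -5 + (8) = 3 -> confirmed correct
step 7: x = -23 + (4) = -19, y = 3 + (7) = 10 -> agrees with the printout
step 8: x = -19 + (5) = -14, y = 10 + (-4) = 6 -> in agreement
step 9: x = -14 + (7) = -7, y = 6 + (7) = 13 -> checks out
step 10: x = -7 + (-4) = -11, y = 13 + (8) = 21 -> matches
step 11: x = -11 + (-2) = -13, y = 21 + (-1) = 20 -> agrees with the printout
step 12: x = -13 + (3) = -10, y = 20 + (-3) = 17 -> matches
step 13: x = -10 + (-9) = -19, y = 17 + (-3) = 14 -> checks out
step 14: x = -19 + (-3) = -22, y = 14 + (-6) = 8 -> in agreement
Each recorded entry agrees with the recomputation.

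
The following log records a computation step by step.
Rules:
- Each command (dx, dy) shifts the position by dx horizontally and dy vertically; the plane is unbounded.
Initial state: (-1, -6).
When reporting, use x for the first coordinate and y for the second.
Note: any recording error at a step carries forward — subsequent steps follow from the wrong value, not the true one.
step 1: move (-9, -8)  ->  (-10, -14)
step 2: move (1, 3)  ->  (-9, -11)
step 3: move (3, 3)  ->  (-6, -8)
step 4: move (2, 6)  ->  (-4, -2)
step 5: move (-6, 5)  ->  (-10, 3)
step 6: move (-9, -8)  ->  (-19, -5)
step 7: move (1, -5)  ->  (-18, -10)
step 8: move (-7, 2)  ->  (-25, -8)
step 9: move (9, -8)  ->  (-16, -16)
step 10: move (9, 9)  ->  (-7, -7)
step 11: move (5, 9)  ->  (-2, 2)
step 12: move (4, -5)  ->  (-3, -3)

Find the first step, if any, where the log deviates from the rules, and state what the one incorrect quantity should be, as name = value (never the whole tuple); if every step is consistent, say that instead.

step 12, x = 2

Recomputing the run from the initial state:
step 1: x = -10, y = -14
step 2: x = -9, y = -11
step 3: x = -6, y = -8
step 4: x = -4, y = -2
step 5: x = -10, y = 3
step 6: x = -19, y = -5
step 7: x = -18, y = -10
step 8: x = -25, y = -8
step 9: x = -16, y = -16
step 10: x = -7, y = -7
step 11: x = -2, y = 2
step 12: x = 2, y = -3
The first disagreement with the log is at step 12, where the value should be x = 2.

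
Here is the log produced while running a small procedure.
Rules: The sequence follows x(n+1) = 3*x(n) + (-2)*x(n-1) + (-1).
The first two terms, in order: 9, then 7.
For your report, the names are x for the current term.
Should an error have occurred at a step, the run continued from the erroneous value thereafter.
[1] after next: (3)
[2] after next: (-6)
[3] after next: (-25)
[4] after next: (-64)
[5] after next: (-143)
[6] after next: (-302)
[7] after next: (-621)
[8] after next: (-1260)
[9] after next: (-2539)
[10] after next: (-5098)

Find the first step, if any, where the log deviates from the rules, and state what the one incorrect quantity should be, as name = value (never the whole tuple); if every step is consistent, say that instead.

step 1, x = 2

1. x = 3*(7) + (-2)*(9) + (-1) = 2 (the entry is off here)
The earliest wrong entry is at step 1: it should read x = 2.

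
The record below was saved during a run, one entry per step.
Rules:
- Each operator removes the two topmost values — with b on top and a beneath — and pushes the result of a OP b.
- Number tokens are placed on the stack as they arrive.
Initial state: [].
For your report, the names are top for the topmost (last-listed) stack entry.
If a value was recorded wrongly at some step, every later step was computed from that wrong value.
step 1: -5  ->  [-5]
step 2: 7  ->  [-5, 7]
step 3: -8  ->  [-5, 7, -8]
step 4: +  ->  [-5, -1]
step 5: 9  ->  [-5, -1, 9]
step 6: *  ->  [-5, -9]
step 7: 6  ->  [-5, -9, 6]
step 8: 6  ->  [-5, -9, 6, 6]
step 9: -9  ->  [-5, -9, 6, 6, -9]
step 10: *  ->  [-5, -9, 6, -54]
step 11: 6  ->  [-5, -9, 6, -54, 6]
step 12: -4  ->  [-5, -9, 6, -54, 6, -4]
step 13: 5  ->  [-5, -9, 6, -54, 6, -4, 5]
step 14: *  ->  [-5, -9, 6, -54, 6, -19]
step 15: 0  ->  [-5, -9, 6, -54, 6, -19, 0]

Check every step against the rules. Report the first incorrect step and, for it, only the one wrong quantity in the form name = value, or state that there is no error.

Recomputing the run from the initial state:
step 1: [-5]
step 2: [-5, 7]
step 3: [-5, 7, -8]
step 4: [-5, -1]
step 5: [-5, -1, 9]
step 6: [-5, -9]
step 7: [-5, -9, 6]
step 8: [-5, -9, 6, 6]
step 9: [-5, -9, 6, 6, -9]
step 10: [-5, -9, 6, -54]
step 11: [-5, -9, 6, -54, 6]
step 12: [-5, -9, 6, -54, 6, -4]
step 13: [-5, -9, 6, -54, 6, -4, 5]
step 14: [-5, -9, 6, -54, 6, -20]
step 15: [-5, -9, 6, -54, 6, -20, 0]
The first disagreement with the record is at step 14, where the value should be top = -20.

step 14, top = -20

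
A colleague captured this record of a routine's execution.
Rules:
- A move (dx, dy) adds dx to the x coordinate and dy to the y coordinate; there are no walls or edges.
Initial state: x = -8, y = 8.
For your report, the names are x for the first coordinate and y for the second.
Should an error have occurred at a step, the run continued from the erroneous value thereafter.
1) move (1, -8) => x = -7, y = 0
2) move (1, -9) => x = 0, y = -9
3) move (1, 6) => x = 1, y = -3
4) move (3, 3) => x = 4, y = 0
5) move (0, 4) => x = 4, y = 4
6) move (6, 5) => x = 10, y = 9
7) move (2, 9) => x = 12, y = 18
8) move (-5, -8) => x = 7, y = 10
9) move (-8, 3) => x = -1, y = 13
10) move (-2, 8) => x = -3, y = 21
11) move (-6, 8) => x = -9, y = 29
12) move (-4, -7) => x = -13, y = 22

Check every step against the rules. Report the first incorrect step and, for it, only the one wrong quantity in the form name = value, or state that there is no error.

Recomputing the run from the initial state:
step 1: x = -7, y = 0
step 2: x = -6, y = -9
step 3: x = -5, y = -3
step 4: x = -2, y = 0
step 5: x = -2, y = 4
step 6: x = 4, y = 9
step 7: x = 6, y = 18
step 8: x = 1, y = 10
step 9: x = -7, y = 13
step 10: x = -9, y = 21
step 11: x = -15, y = 29
step 12: x = -19, y = 22
The first disagreement with the record is at step 2, where the value should be x = -6.

step 2, x = -6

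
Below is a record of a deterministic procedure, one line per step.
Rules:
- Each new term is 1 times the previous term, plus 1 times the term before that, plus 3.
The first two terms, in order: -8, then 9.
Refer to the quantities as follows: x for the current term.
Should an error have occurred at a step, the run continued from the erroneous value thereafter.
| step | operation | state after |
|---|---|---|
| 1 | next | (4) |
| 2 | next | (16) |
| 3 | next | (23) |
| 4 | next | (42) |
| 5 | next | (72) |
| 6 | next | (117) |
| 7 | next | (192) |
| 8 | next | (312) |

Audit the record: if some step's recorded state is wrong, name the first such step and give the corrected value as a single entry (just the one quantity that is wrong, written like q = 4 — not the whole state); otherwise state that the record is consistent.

step 5, x = 68

step 1: x = 1*(9) + (1)*(-8) + (3) = 4 -> verified
step 2: x = 1*(4) + (1)*(9) + (3) = 16 -> verified
step 3: x = 1*(16) + (1)*(4) + (3) = 23 -> verified
step 4: x = 1*(23) + (1)*(16) + (3) = 42 -> matches
step 5: x = 1*(42) + (1)*(23) + (3) = 68 -> this is not what the record shows
Conclusion: step 5 carries the first error; the entry should be x = 68.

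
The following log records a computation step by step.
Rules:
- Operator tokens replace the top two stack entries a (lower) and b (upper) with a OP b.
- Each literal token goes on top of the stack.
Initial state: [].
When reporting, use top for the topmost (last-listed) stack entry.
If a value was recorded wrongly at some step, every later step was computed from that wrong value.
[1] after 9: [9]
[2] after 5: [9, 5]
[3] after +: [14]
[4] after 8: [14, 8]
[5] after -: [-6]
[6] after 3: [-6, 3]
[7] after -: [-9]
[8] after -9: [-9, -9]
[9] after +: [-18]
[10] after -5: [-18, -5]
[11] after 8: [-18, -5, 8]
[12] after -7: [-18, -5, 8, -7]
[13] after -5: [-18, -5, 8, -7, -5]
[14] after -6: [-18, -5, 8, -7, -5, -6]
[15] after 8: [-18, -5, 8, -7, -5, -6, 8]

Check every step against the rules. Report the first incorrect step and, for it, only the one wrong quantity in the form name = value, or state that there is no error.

Recomputing the run from the initial state:
step 1: [9]
step 2: [9, 5]
step 3: [14]
step 4: [14, 8]
step 5: [6]
step 6: [6, 3]
step 7: [3]
step 8: [3, -9]
step 9: [-6]
step 10: [-6, -5]
step 11: [-6, -5, 8]
step 12: [-6, -5, 8, -7]
step 13: [-6, -5, 8, -7, -5]
step 14: [-6, -5, 8, -7, -5, -6]
step 15: [-6, -5, 8, -7, -5, -6, 8]
The first disagreement with the log is at step 5, where the value should be top = 6.

step 5, top = 6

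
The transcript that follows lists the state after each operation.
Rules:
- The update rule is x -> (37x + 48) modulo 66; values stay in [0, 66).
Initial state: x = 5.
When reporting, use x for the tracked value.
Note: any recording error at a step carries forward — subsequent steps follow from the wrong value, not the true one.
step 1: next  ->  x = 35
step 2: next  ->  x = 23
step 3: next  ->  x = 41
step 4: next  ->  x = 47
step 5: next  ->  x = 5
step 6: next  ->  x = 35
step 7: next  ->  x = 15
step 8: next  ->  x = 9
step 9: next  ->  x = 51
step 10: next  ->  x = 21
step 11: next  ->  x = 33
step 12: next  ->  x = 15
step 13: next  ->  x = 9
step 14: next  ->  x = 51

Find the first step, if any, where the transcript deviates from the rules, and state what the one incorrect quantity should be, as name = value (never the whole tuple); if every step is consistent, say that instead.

1. x = (37*5 + 48) mod 66 = 35 (confirmed correct)
2. x = (37*35 + 48) mod 66 = 23 (same as recorded)
3. x = (37*23 + 48) mod 66 = 41 (verified)
4. x = (37*41 + 48) mod 66 = 47 (same as recorded)
5. x = (37*47 + 48) mod 66 = 5 (checks out)
6. x = (37*5 + 48) mod 66 = 35 (checks out)
7. x = (37*35 + 48) mod 66 = 23 (the transcript disagrees here)
Step 7 is the first one off; corrected, x = 23.

step 7, x = 23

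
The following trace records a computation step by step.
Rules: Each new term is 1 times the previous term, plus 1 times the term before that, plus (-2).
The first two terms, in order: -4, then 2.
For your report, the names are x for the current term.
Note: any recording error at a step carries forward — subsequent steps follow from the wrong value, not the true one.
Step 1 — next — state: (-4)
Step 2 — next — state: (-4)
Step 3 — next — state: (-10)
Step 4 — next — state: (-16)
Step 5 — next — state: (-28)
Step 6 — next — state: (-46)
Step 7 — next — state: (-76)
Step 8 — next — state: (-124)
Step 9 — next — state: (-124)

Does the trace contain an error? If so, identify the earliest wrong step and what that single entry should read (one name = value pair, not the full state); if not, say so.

step 9, x = -202

Recomputing the run from the initial state:
step 1: x = -4
step 2: x = -4
step 3: x = -10
step 4: x = -16
step 5: x = -28
step 6: x = -46
step 7: x = -76
step 8: x = -124
step 9: x = -202
The first disagreement with the trace is at step 9, where the value should be x = -202.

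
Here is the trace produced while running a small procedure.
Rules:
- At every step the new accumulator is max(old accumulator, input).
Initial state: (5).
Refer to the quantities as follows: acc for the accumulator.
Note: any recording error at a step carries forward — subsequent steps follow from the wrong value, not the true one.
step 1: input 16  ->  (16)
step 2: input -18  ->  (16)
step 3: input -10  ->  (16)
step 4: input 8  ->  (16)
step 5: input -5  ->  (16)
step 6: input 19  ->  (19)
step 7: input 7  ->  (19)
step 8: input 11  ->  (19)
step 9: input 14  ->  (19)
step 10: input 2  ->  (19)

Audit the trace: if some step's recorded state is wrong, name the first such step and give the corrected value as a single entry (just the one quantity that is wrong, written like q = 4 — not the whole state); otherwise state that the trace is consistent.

no error

step 1: acc = max(5, 16) = 16 -> confirmed correct
step 2: acc = max(16, -18) = 16 -> confirmed correct
step 3: acc = max(16, -10) = 16 -> in agreement
step 4: acc = max(16, 8) = 16 -> confirmed correct
step 5: acc = max(16, -5) = 16 -> exactly as logged
step 6: acc = max(16, 19) = 19 -> checks out
step 7: acc = max(19, 7) = 19 -> exactly as logged
step 8: acc = max(19, 11) = 19 -> consistent with the trace
step 9: acc = max(19, 14) = 19 -> matches
step 10: acc = max(19, 2) = 19 -> verified
Each recorded entry agrees with the recomputation.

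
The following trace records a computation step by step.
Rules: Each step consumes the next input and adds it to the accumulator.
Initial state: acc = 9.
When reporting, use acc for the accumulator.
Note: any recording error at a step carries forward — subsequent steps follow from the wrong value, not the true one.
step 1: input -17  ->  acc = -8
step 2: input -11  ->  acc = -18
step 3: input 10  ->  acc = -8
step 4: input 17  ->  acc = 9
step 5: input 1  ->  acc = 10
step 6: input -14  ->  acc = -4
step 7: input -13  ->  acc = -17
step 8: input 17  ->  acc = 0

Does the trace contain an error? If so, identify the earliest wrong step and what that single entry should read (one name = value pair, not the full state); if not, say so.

step 2, acc = -19

1. acc = 9 + -17 = -8 (no discrepancy)
2. acc = -8 + -11 = -19 (the trace has a different value)
Conclusion: step 2 carries the first error; the entry should be acc = -19.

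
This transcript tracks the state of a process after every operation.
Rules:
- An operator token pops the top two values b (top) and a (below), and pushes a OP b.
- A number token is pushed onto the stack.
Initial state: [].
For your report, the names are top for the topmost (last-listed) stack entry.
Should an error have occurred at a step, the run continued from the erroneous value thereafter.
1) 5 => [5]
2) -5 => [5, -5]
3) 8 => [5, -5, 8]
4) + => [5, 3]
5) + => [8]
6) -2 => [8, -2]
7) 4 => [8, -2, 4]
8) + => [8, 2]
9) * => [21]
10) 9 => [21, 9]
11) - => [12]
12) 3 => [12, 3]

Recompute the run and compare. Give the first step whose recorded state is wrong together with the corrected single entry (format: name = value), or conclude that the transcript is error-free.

step 9, top = 16

1. push 5: top = 5 (verified)
2. push -5: top = -5 (consistent with the transcript)
3. push 8: top = 8 (no discrepancy)
4. -5 + 8 = 3 (exactly as logged)
5. 5 + 3 = 8 (consistent with the transcript)
6. push -2: top = -2 (agrees with the transcript)
7. push 4: top = 4 (confirmed correct)
8. -2 + 4 = 2 (consistent with the transcript)
9. 8 * 2 = 16 (the transcript has a different value)
First incorrect step: 9; the correct value is top = 16.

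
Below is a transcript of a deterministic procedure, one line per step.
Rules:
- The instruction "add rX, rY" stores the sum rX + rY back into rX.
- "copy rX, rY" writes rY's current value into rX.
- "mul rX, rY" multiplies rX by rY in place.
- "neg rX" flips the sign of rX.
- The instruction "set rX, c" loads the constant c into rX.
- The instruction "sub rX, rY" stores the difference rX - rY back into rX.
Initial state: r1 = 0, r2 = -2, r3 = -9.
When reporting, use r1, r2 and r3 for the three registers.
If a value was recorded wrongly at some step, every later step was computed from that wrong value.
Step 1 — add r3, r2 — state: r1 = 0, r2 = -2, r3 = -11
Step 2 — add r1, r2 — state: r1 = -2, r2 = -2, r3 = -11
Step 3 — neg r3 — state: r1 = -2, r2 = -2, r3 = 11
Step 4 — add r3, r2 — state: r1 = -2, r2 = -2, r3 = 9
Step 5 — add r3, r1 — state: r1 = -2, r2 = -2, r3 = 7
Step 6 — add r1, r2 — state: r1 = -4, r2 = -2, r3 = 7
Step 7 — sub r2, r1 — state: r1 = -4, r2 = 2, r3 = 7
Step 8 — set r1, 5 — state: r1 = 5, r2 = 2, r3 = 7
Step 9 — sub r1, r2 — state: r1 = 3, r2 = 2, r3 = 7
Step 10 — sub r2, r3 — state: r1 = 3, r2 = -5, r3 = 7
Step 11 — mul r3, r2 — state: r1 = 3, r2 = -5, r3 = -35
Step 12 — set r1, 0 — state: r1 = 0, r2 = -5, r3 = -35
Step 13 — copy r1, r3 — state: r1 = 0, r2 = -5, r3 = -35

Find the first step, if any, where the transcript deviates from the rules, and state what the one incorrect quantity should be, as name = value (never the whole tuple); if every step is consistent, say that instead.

step 13, r1 = -35

Recomputing the run from the initial state:
step 1: r1 = 0, r2 = -2, r3 = -11
step 2: r1 = -2, r2 = -2, r3 = -11
step 3: r1 = -2, r2 = -2, r3 = 11
step 4: r1 = -2, r2 = -2, r3 = 9
step 5: r1 = -2, r2 = -2, r3 = 7
step 6: r1 = -4, r2 = -2, r3 = 7
step 7: r1 = -4, r2 = 2, r3 = 7
step 8: r1 = 5, r2 = 2, r3 = 7
step 9: r1 = 3, r2 = 2, r3 = 7
step 10: r1 = 3, r2 = -5, r3 = 7
step 11: r1 = 3, r2 = -5, r3 = -35
step 12: r1 = 0, r2 = -5, r3 = -35
step 13: r1 = -35, r2 = -5, r3 = -35
The first disagreement with the transcript is at step 13, where the value should be r1 = -35.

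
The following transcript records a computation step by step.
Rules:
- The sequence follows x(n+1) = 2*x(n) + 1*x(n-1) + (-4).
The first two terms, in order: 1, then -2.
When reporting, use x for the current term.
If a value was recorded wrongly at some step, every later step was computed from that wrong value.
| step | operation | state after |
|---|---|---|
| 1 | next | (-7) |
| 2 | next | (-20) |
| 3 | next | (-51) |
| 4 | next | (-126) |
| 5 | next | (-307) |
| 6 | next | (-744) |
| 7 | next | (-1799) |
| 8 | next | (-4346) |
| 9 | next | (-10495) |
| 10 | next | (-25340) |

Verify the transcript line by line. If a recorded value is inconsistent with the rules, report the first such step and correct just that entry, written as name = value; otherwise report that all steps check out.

no error

Recomputing the run from the initial state:
step 1: x = -7
step 2: x = -20
step 3: x = -51
step 4: x = -126
step 5: x = -307
step 6: x = -744
step 7: x = -1799
step 8: x = -4346
step 9: x = -10495
step 10: x = -25340
This matches the transcript at every step.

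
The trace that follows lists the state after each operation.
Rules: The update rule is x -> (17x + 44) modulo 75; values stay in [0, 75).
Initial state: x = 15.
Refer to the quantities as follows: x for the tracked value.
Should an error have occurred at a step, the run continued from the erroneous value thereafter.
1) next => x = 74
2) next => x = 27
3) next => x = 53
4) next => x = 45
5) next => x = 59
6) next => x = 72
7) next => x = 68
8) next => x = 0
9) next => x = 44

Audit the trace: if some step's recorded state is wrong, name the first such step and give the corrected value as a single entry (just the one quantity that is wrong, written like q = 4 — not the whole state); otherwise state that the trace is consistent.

Recomputing the run from the initial state:
step 1: x = 74
step 2: x = 27
step 3: x = 53
step 4: x = 45
step 5: x = 59
step 6: x = 72
step 7: x = 68
step 8: x = 0
step 9: x = 44
This matches the trace at every step.

no error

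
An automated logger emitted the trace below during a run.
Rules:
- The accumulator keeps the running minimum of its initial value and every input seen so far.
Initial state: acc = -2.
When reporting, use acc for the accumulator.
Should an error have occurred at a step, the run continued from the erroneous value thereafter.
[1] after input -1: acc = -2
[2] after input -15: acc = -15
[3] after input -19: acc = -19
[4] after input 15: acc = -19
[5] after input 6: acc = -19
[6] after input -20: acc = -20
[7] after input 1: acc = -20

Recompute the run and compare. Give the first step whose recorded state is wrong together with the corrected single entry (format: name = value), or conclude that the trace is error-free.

no error

step 1: acc = min(-2, -1) = -2 -> confirmed correct
step 2: acc = min(-2, -15) = -15 -> verified
step 3: acc = min(-15, -19) = -19 -> no discrepancy
step 4: acc = min(-19, 15) = -19 -> same as recorded
step 5: acc = min(-19, 6) = -19 -> matches
step 6: acc = min(-19, -20) = -20 -> exactly as logged
step 7: acc = min(-20, 1) = -20 -> matches
Nothing is out of place; the run is error-free.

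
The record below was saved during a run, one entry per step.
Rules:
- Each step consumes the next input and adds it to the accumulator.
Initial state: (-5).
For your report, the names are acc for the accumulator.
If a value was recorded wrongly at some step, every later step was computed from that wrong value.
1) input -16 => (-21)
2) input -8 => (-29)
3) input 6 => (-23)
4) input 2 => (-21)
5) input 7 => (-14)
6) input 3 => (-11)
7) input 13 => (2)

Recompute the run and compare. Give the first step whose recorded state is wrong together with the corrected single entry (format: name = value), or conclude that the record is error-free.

no error

1. acc = -5 + -16 = -21 (exactly as logged)
2. acc = -21 + -8 = -29 (no discrepancy)
3. acc = -29 + 6 = -23 (matches)
4. acc = -23 + 2 = -21 (exactly as logged)
5. acc = -21 + 7 = -14 (in agreement)
6. acc = -14 + 3 = -11 (verified)
7. acc = -11 + 13 = 2 (same as recorded)
Each recorded entry agrees with the recomputation.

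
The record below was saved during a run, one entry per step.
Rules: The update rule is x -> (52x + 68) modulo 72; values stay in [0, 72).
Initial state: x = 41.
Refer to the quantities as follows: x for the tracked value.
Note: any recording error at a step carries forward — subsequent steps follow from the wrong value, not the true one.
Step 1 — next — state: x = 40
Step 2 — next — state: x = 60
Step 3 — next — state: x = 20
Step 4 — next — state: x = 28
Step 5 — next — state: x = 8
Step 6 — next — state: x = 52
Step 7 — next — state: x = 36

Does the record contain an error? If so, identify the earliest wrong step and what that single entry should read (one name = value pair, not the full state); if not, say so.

step 1: x = (52*41 + 68) mod 72 = 40 -> confirmed correct
step 2: x = (52*40 + 68) mod 72 = 60 -> exactly as logged
step 3: x = (52*60 + 68) mod 72 = 20 -> verified
step 4: x = (52*20 + 68) mod 72 = 28 -> no discrepancy
step 5: x = (52*28 + 68) mod 72 = 12 -> the record disagrees here
So the first discrepancy is step 5, where the right value is x = 12.

step 5, x = 12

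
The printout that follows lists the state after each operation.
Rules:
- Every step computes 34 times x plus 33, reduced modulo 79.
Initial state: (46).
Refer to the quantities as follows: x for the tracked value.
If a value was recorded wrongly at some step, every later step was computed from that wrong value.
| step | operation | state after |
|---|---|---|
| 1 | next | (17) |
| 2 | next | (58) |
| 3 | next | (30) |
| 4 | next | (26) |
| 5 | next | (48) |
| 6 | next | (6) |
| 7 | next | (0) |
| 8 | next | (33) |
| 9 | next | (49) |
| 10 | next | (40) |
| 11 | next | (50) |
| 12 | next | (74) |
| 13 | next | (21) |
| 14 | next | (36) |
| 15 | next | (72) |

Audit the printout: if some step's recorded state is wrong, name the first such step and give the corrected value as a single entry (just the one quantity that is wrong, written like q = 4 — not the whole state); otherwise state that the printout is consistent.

no error

Recomputing the run from the initial state:
step 1: x = 17
step 2: x = 58
step 3: x = 30
step 4: x = 26
step 5: x = 48
step 6: x = 6
step 7: x = 0
step 8: x = 33
step 9: x = 49
step 10: x = 40
step 11: x = 50
step 12: x = 74
step 13: x = 21
step 14: x = 36
step 15: x = 72
This matches the printout at every step.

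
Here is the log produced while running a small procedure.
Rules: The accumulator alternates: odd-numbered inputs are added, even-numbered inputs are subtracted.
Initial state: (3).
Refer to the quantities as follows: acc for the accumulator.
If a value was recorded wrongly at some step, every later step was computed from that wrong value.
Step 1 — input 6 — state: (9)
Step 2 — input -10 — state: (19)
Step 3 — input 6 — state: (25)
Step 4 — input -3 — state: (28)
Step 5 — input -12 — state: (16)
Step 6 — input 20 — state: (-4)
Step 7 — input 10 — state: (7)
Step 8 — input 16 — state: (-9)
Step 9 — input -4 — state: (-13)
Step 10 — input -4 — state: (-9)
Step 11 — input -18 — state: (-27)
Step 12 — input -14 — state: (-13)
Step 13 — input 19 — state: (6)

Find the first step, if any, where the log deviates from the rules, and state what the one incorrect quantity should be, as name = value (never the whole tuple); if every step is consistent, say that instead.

step 1: acc = 3 + 6 = 9 -> checks out
step 2: acc = 9 - -10 = 19 -> matches
step 3: acc = 19 + 6 = 25 -> verified
step 4: acc = 25 - -3 = 28 -> no discrepancy
step 5: acc = 28 + -12 = 16 -> consistent with the log
step 6: acc = 16 - 20 = -4 -> verified
step 7: acc = -4 + 10 = 6 -> this is not what the log shows
First incorrect step: 7; the correct value is acc = 6.

step 7, acc = 6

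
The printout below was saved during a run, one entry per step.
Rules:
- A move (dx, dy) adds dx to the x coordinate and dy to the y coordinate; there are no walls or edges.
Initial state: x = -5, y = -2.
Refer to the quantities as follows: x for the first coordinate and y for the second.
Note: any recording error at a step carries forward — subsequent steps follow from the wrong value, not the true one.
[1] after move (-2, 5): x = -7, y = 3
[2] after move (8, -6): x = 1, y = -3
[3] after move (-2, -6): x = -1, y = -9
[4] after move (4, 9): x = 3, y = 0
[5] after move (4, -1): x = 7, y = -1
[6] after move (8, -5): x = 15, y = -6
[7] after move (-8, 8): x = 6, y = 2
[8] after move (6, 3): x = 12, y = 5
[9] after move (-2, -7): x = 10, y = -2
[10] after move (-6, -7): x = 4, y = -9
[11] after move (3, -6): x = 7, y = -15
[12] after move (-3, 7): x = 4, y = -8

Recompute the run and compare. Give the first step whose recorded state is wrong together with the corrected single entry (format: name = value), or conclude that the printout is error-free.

Recomputing the run from the initial state:
step 1: x = -7, y = 3
step 2: x = 1, y = -3
step 3: x = -1, y = -9
step 4: x = 3, y = 0
step 5: x = 7, y = -1
step 6: x = 15, y = -6
step 7: x = 7, y = 2
step 8: x = 13, y = 5
step 9: x = 11, y = -2
step 10: x = 5, y = -9
step 11: x = 8, y = -15
step 12: x = 5, y = -8
The first disagreement with the printout is at step 7, where the value should be x = 7.

step 7, x = 7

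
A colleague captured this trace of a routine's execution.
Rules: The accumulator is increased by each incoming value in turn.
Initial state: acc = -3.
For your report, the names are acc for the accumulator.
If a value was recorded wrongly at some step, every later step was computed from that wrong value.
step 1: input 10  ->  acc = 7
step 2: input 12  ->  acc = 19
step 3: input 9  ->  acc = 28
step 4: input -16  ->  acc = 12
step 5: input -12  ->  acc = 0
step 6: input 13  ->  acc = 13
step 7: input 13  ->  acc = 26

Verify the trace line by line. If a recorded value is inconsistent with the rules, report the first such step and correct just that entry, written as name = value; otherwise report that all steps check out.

no error

Recomputing the run from the initial state:
step 1: acc = 7
step 2: acc = 19
step 3: acc = 28
step 4: acc = 12
step 5: acc = 0
step 6: acc = 13
step 7: acc = 26
This matches the trace at every step.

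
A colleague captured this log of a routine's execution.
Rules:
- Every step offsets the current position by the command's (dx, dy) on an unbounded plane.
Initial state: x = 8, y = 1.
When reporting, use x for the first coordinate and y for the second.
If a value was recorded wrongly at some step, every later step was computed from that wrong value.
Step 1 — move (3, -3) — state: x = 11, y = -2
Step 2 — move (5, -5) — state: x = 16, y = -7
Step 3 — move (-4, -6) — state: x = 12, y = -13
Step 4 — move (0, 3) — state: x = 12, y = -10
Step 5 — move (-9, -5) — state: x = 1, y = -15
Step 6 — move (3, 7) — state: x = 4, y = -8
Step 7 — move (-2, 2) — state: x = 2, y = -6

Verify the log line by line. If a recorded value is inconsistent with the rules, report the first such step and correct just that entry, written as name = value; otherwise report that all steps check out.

step 5, x = 3

1. x = 8 + (3) = 11, y = 1 + (-3) = -2 (checks out)
2. x = 11 + (5) = 16, y = -2 + (-5) = -7 (same as recorded)
3. x = 16 + (-4) = 12, y = -7 + (-6) = -13 (matches)
4. x = 12 + (0) = 12, y = -13 + (3) = -10 (checks out)
5. x = 12 + (-9) = 3, y = -10 + (-5) = -15 (first mismatch against the log)
So the first discrepancy is step 5, where the right value is x = 3.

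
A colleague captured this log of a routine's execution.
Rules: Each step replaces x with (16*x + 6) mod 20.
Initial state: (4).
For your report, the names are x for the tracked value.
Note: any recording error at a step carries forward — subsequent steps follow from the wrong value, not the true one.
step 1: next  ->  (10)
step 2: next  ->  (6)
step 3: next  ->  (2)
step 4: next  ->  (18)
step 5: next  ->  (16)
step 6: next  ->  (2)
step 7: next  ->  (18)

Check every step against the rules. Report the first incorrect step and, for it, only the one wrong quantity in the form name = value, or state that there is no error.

step 5, x = 14

Step 1: x = (16*4 + 6) mod 20 = 10 — no discrepancy.
Step 2: x = (16*10 + 6) mod 20 = 6 — verified.
Step 3: x = (16*6 + 6) mod 20 = 2 — in agreement.
Step 4: x = (16*2 + 6) mod 20 = 18 — consistent with the log.
Step 5: x = (16*18 + 6) mod 20 = 14 — the entry is off here.
Step 5 is the first one off; corrected, x = 14.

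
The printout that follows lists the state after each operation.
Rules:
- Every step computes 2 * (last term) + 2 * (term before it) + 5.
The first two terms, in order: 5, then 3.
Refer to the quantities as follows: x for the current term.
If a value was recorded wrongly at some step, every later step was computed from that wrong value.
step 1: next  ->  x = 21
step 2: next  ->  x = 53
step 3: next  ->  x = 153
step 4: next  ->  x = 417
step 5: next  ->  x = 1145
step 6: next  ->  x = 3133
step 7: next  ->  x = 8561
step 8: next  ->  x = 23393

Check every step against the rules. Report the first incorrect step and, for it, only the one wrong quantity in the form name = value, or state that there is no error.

Recomputing the run from the initial state:
step 1: x = 21
step 2: x = 53
step 3: x = 153
step 4: x = 417
step 5: x = 1145
step 6: x = 3129
step 7: x = 8553
step 8: x = 23369
The first disagreement with the printout is at step 6, where the value should be x = 3129.

step 6, x = 3129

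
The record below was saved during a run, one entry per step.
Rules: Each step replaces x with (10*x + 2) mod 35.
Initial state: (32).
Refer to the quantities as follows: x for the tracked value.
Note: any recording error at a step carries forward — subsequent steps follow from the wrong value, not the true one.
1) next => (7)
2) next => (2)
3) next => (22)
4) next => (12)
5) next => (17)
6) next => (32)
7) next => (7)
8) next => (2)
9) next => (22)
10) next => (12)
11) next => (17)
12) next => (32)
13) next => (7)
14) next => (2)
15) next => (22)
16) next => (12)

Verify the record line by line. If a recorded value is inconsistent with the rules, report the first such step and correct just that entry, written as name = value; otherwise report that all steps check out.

no error

1. x = (10*32 + 2) mod 35 = 7 (in agreement)
2. x = (10*7 + 2) mod 35 = 2 (no discrepancy)
3. x = (10*2 + 2) mod 35 = 22 (verified)
4. x = (10*22 + 2) mod 35 = 12 (exactly as logged)
5. x = (10*12 + 2) mod 35 = 17 (checks out)
6. x = (10*17 + 2) mod 35 = 32 (checks out)
7. x = (10*32 + 2) mod 35 = 7 (consistent with the record)
8. x = (10*7 + 2) mod 35 = 2 (confirmed correct)
9. x = (10*2 + 2) mod 35 = 22 (no discrepancy)
10. x = (10*22 + 2) mod 35 = 12 (confirmed correct)
11. x = (10*12 + 2) mod 35 = 17 (checks out)
12. x = (10*17 + 2) mod 35 = 32 (verified)
13. x = (10*32 + 2) mod 35 = 7 (agrees with the record)
14. x = (10*7 + 2) mod 35 = 2 (same as recorded)
15. x = (10*2 + 2) mod 35 = 22 (consistent with the record)
16. x = (10*22 + 2) mod 35 = 12 (in agreement)
All entries verified; no error found.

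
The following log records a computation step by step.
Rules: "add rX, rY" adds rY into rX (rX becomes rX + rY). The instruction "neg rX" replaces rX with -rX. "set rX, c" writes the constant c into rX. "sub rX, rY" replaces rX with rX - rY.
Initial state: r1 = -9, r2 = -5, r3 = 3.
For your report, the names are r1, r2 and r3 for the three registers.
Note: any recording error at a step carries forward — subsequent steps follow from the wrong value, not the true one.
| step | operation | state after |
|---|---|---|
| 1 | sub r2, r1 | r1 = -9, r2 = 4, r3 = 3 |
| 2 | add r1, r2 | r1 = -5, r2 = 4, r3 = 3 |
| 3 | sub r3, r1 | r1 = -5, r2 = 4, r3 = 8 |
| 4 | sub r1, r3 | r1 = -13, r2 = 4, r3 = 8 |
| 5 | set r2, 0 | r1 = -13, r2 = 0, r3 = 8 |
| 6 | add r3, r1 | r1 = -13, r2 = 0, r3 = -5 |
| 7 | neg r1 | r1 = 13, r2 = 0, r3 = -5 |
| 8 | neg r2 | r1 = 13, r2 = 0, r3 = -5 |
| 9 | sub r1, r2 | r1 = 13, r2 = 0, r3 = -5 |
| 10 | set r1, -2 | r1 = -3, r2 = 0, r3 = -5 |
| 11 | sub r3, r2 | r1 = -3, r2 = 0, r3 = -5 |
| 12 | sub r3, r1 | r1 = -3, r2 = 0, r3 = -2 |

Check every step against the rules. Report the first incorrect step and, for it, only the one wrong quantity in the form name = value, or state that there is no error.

Recomputing the run from the initial state:
step 1: r1 = -9, r2 = 4, r3 = 3
step 2: r1 = -5, r2 = 4, r3 = 3
step 3: r1 = -5, r2 = 4, r3 = 8
step 4: r1 = -13, r2 = 4, r3 = 8
step 5: r1 = -13, r2 = 0, r3 = 8
step 6: r1 = -13, r2 = 0, r3 = -5
step 7: r1 = 13, r2 = 0, r3 = -5
step 8: r1 = 13, r2 = 0, r3 = -5
step 9: r1 = 13, r2 = 0, r3 = -5
step 10: r1 = -2, r2 = 0, r3 = -5
step 11: r1 = -2, r2 = 0, r3 = -5
step 12: r1 = -2, r2 = 0, r3 = -3
The first disagreement with the log is at step 10, where the value should be r1 = -2.

step 10, r1 = -2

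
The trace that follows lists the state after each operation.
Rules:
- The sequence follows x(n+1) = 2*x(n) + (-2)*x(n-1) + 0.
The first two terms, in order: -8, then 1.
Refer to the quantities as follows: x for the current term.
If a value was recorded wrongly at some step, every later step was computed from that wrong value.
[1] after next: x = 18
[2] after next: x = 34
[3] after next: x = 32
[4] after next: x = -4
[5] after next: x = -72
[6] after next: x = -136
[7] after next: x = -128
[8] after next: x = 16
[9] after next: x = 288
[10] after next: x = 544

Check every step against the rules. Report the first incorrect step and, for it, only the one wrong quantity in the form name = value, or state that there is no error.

no error

1. x = 2*(1) + (-2)*(-8) + (0) = 18 (no discrepancy)
2. x = 2*(18) + (-2)*(1) + (0) = 34 (in agreement)
3. x = 2*(34) + (-2)*(18) + (0) = 32 (confirmed correct)
4. x = 2*(32) + (-2)*(34) + (0) = -4 (in agreement)
5. x = 2*(-4) + (-2)*(32) + (0) = -72 (matches)
6. x = 2*(-72) + (-2)*(-4) + (0) = -136 (consistent with the trace)
7. x = 2*(-136) + (-2)*(-72) + (0) = -128 (consistent with the trace)
8. x = 2*(-128) + (-2)*(-136) + (0) = 16 (agrees with the trace)
9. x = 2*(16) + (-2)*(-128) + (0) = 288 (same as recorded)
10. x = 2*(288) + (-2)*(16) + (0) = 544 (exactly as logged)
No step deviates from the rules.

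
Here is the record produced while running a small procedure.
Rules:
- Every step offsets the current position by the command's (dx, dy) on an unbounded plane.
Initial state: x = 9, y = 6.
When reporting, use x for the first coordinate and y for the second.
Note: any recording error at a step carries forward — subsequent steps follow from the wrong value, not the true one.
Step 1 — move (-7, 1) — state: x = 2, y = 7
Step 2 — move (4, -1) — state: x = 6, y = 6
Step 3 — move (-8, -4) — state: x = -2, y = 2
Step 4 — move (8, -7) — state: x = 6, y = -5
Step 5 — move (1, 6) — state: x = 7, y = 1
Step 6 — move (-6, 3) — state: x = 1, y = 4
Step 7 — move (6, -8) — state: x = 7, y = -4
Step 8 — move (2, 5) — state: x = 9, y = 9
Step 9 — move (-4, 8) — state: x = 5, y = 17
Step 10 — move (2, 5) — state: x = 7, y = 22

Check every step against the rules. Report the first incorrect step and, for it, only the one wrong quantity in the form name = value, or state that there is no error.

1. x = 9 + (-7) = 2, y = 6 + (1) = 7 (agrees with the record)
2. x = 2 + (4) = 6, y = 7 + (-1) = 6 (agrees with the record)
3. x = 6 + (-8) = -2, y = 6 + (-4) = 2 (same as recorded)
4. x = -2 + (8) = 6, y = 2 + (-7) = -5 (matches)
5. x = 6 + (1) = 7, y = -5 + (6) = 1 (exactly as logged)
6. x = 7 + (-6) = 1, y = 1 + (3) = 4 (matches)
7. x = 1 + (6) = 7, y = 4 + (-8) = -4 (consistent with the record)
8. x = 7 + (2) = 9, y = -4 + (5) = 1 (the entry is off here)
Step 8 is the first one off; corrected, y = 1.

step 8, y = 1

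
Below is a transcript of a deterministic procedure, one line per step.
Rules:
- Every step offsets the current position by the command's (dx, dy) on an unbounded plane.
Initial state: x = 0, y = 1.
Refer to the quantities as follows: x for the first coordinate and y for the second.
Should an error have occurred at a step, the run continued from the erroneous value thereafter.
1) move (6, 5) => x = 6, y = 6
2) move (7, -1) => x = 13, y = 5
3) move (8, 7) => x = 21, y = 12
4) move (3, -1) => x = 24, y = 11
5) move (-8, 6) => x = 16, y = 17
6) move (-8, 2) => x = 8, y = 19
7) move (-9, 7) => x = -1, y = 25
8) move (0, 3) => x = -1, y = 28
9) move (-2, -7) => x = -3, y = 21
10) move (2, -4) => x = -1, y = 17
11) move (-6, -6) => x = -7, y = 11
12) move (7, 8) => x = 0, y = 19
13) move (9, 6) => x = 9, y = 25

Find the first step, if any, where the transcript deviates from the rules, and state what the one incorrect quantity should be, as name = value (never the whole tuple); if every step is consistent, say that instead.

step 7, y = 26

Step 1: x = 0 + (6) = 6, y = 1 + (5) = 6 — matches.
Step 2: x = 6 + (7) = 13, y = 6 + (-1) = 5 — verified.
Step 3: x = 13 + (8) = 21, y = 5 + (7) = 12 — exactly as logged.
Step 4: x = 21 + (3) = 24, y = 12 + (-1) = 11 — exactly as logged.
Step 5: x = 24 + (-8) = 16, y = 11 + (6) = 17 — exactly as logged.
Step 6: x = 16 + (-8) = 8, y = 17 + (2) = 19 — no discrepancy.
Step 7: x = 8 + (-9) = -1, y = 19 + (7) = 26 — not what was recorded.
So the first discrepancy is step 7, where the right value is y = 26.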